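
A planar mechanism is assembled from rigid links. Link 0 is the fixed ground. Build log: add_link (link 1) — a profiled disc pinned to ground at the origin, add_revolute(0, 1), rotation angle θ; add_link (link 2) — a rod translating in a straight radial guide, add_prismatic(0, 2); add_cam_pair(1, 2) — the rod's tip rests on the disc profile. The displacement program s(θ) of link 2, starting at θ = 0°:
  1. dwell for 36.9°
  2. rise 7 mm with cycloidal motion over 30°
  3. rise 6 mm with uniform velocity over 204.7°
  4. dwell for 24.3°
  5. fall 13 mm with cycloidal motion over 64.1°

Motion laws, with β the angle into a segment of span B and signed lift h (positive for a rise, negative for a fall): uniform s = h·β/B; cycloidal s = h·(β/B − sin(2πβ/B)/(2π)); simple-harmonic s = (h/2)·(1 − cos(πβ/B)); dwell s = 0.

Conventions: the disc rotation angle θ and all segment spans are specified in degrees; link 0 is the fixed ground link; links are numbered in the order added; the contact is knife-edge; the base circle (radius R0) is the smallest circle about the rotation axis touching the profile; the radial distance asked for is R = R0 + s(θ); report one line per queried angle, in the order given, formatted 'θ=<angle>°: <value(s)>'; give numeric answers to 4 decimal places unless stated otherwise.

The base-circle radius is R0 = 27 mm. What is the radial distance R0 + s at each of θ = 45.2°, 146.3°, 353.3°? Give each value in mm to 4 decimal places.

seg 1 [0°–36.9°] dwell: s stays 0.0000
seg 2 [36.9°–66.9°] cycloidal, h=7: θ=45.2° here. β=8.3, B=30. 7·(0.2767 − sin(2π·0.2767)/(2π)) = 0.8382 → s = 0.8382
seg 2 [36.9°–66.9°] cycloidal, h=7: full span → s += 7 → s = 7.0000
seg 3 [66.9°–271.6°] uniform, h=6: θ=146.3° here. β=79.4, B=204.7. 6·79.4/204.7 = 2.3273 → s = 9.3273
seg 3 [66.9°–271.6°] uniform, h=6: full span → s += 6 → s = 13.0000
seg 4 [271.6°–295.9°] dwell: s stays 13.0000
seg 5 [295.9°–360°] cycloidal, h=-13: θ=353.3° here. β=57.4, B=64.1. -13·(0.8955 − sin(2π·0.8955)/(2π)) = -12.9044 → s = 0.0956
θ=45.2°: R = R0 + s = 27 + 0.8382 = 27.8382
θ=146.3°: R = R0 + s = 27 + 9.3273 = 36.3273
θ=353.3°: R = R0 + s = 27 + 0.0956 = 27.0956

θ=45.2°: 27.8382
θ=146.3°: 36.3273
θ=353.3°: 27.0956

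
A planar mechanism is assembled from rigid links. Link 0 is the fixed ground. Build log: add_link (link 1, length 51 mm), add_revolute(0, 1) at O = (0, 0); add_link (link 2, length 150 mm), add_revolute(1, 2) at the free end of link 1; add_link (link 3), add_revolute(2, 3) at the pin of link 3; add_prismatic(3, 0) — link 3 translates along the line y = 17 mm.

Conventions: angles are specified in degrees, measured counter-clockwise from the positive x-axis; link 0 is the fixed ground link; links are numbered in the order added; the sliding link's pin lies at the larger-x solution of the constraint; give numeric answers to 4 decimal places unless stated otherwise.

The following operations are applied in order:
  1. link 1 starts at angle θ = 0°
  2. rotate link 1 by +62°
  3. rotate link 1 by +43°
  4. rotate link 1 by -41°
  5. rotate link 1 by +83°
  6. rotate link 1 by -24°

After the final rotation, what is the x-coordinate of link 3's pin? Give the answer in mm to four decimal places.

geometry: r = 51 mm, L = 150 mm, e = 17 mm; θ starts at 0°
rotate link 1 by +62°: θ ← 0° +62° = 62°
rotate link 1 by +43°: θ ← 62° +43° = 105°
rotate link 1 by -41°: θ ← 105° -41° = 64°
rotate link 1 by +83°: θ ← 64° +83° = 147°
rotate link 1 by -24°: θ ← 147° -24° = 123°
crank pin P = (r cos θ, r sin θ) = (-27.776591, 42.772199)
h = r sin θ − e = 42.772199 − 17 = 25.772199
x = r cos θ + √(L² − h²) = -27.776591 + 147.769394 = 119.992803

119.9928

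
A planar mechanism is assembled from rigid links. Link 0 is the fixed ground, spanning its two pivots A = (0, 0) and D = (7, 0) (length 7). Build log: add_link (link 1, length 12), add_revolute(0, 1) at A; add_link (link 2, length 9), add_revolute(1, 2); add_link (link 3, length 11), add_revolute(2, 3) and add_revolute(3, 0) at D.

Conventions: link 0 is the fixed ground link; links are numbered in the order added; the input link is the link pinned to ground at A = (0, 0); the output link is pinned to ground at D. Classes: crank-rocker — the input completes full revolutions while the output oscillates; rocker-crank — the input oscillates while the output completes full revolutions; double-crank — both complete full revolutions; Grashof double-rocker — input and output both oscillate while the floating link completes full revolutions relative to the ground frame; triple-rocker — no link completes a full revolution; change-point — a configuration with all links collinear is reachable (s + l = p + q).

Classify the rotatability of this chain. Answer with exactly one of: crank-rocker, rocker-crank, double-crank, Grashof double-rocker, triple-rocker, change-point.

lengths: ground=7, input=12, coupler=9, output=11
sorted: s=7 (shortest), l=12 (longest), p+q=20
s + l = 19 vs p + q = 20
s + l < p + q (Grashof) with shortest = ground link → double-crank

double-crank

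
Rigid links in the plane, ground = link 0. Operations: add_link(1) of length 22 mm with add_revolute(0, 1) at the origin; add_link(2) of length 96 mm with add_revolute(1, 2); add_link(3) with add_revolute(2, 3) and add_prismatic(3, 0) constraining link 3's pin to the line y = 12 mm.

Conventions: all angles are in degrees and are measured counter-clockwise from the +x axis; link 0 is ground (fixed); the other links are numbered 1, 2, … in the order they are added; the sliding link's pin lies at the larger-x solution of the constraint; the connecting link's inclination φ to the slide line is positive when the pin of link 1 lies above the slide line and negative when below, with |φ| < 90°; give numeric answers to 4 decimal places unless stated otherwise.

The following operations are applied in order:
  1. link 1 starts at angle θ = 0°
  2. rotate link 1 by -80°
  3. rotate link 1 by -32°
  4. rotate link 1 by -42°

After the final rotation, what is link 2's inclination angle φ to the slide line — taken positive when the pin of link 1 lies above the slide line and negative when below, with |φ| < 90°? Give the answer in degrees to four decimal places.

geometry: r = 22 mm, L = 96 mm, e = 12 mm; θ starts at 0°
rotate link 1 by -80°: θ ← 0° -80° = -80°
rotate link 1 by -32°: θ ← -80° -32° = -112°
rotate link 1 by -42°: θ ← -112° -42° = -154°
h = r sin θ − e = -9.644165 − 12 = -21.644165
sin φ = h / L = -21.644165 / 96 = -0.22546005
φ = arcsin(-0.22546005) = -13.029932°

-13.0299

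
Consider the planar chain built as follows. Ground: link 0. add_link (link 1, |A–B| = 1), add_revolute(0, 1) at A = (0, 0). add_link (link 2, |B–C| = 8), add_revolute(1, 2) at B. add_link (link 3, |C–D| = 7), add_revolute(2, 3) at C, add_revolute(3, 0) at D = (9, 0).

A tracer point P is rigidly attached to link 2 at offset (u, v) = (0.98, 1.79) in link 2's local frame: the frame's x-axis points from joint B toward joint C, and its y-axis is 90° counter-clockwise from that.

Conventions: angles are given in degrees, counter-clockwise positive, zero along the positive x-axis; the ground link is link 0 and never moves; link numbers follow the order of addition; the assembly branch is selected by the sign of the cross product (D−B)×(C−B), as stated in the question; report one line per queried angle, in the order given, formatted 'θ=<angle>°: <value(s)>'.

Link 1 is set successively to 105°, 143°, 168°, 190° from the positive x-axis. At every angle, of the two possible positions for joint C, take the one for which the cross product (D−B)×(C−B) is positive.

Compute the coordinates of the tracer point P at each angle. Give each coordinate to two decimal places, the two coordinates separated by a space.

A=(0,0), D=(9.00,0)
θ=105°: B = A + 1.00·(cos105°, sin105°) = (-0.2588, 0.9659)
θ=105°: |BD| = 9.3091
θ=105°: circle(B,8.00) ∩ circle(D,7.00): a=5.4602, h=5.8469
θ=105°:   candidates: C₊=(5.7786,6.2147) cross=54.429; C₋=(4.5652,-5.4160) cross=-54.429
θ=105°:   branch + wants cross > 0 → take C=(5.7786,6.2147) (cross=54.429)
θ=105°: ex = (C−B)/|BC| = (0.7547,0.6561); ey = (-0.6561,0.7547)
θ=105°: P = B + 0.98·ex + 1.79·ey = (-0.6937,2.9598)
θ=143°: B = A + 1.00·(cos143°, sin143°) = (-0.7986, 0.6018)
θ=143°: |BD| = 9.8171
θ=143°: circle(B,8.00) ∩ circle(D,7.00): a=5.6725, h=5.6411
θ=143°:   candidates: C₊=(5.2090,5.8846) cross=55.380; C₋=(4.5174,-5.3765) cross=-55.380
θ=143°:   branch + wants cross > 0 → take C=(5.2090,5.8846) (cross=55.380)
θ=143°: ex = (C−B)/|BC| = (0.7510,0.6603); ey = (-0.6603,0.7510)
θ=143°: P = B + 0.98·ex + 1.79·ey = (-1.2447,2.5932)
θ=168°: B = A + 1.00·(cos168°, sin168°) = (-0.9781, 0.2079)
θ=168°: |BD| = 9.9803
θ=168°: circle(B,8.00) ∩ circle(D,7.00): a=5.7416, h=5.5708
θ=168°:   candidates: C₊=(4.8783,5.6579) cross=55.598; C₋=(4.6462,-5.4813) cross=-55.598
θ=168°:   branch + wants cross > 0 → take C=(4.8783,5.6579) (cross=55.598)
θ=168°: ex = (C−B)/|BC| = (0.7321,0.6812); ey = (-0.6812,0.7321)
θ=168°: P = B + 0.98·ex + 1.79·ey = (-1.4802,2.1859)
θ=190°: B = A + 1.00·(cos190°, sin190°) = (-0.9848, -0.1736)
θ=190°: |BD| = 9.9863
θ=190°: circle(B,8.00) ∩ circle(D,7.00): a=5.7442, h=5.5682
θ=190°:   candidates: C₊=(4.6617,5.4935) cross=55.605; C₋=(4.8553,-5.6411) cross=-55.605
θ=190°:   branch + wants cross > 0 → take C=(4.6617,5.4935) (cross=55.605)
θ=190°: ex = (C−B)/|BC| = (0.7058,0.7084); ey = (-0.7084,0.7058)
θ=190°: P = B + 0.98·ex + 1.79·ey = (-1.5611,1.7840)

θ=105°: -0.69 2.96
θ=143°: -1.24 2.59
θ=168°: -1.48 2.19
θ=190°: -1.56 1.78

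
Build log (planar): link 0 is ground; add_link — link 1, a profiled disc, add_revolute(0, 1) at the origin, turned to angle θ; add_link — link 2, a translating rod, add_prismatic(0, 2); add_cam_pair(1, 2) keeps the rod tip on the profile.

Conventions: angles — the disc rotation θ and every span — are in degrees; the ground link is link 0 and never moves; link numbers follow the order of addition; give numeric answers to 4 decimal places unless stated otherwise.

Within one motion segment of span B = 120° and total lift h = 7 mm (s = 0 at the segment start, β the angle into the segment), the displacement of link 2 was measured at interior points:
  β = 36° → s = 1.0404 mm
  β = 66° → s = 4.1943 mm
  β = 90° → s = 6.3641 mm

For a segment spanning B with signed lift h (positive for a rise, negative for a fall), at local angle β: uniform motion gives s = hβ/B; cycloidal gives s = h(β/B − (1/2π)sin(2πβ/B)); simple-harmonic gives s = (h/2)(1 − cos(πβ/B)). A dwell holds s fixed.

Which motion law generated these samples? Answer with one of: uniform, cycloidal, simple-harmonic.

candidates at β/B = r: uniform s = h·r (linear in β); cycloidal s = h·(r − sin(2πr)/(2π)); simple-harmonic s = (h/2)(1 − cos(πr))
β=36°: printed 1.0404 | uniform 2.1000, cycloidal 1.0404, simple-harmonic 1.4428
β=66°: printed 4.1943 | uniform 3.8500, cycloidal 4.1943, simple-harmonic 4.0475
β=90°: printed 6.3641 | uniform 5.2500, cycloidal 6.3641, simple-harmonic 5.9749
only one law matches every sample → cycloidal

cycloidal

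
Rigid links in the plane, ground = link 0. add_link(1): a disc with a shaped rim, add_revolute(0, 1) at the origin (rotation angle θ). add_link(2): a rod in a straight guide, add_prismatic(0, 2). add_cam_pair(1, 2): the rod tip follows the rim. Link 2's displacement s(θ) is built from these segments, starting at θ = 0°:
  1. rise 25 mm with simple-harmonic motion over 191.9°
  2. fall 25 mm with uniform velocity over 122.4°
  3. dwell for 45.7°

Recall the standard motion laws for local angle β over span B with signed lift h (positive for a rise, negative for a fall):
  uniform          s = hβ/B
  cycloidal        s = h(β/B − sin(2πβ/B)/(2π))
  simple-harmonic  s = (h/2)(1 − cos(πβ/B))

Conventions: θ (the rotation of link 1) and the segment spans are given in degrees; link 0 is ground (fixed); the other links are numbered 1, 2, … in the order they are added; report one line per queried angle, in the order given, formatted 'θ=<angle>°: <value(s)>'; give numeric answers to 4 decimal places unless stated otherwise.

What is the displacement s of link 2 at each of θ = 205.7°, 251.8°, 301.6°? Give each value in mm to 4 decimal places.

segment 1 (0° to 191.9°, simple-harmonic, h = 25) is passed completely: s = 0.0000 + (25) = 25.0000
θ = 205.7° falls in segment 2 (191.9° to 314.3°, uniform, h = -25): β = 205.7 − 191.9 = 13.8°, B = 122.4°; Δs = -25·13.8/122.4 = -2.8186; s = 25.0000 − 2.8186 = 22.1814
θ = 251.8° falls in segment 2 (191.9° to 314.3°, uniform, h = -25): β = 251.8 − 191.9 = 59.9°, B = 122.4°; Δs = -25·59.9/122.4 = -12.2345; s = 25.0000 − 12.2345 = 12.7655
θ = 301.6° falls in segment 2 (191.9° to 314.3°, uniform, h = -25): β = 301.6 − 191.9 = 109.7°, B = 122.4°; Δs = -25·109.7/122.4 = -22.4060; s = 25.0000 − 22.4060 = 2.5940

θ=205.7°: 22.1814
θ=251.8°: 12.7655
θ=301.6°: 2.5940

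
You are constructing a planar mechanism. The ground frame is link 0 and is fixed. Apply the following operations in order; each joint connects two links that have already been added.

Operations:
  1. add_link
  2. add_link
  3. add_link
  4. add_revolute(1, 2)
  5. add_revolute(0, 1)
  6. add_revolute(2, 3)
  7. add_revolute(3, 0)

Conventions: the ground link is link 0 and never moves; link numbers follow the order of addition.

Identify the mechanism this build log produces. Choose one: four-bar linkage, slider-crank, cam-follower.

links: 4 (incl. ground); joints: 4 revolute, 0 prismatic, 0 higher (cam) pair, forming one closed loop
4 links in a single 4R loop → four-bar linkage

four-bar linkage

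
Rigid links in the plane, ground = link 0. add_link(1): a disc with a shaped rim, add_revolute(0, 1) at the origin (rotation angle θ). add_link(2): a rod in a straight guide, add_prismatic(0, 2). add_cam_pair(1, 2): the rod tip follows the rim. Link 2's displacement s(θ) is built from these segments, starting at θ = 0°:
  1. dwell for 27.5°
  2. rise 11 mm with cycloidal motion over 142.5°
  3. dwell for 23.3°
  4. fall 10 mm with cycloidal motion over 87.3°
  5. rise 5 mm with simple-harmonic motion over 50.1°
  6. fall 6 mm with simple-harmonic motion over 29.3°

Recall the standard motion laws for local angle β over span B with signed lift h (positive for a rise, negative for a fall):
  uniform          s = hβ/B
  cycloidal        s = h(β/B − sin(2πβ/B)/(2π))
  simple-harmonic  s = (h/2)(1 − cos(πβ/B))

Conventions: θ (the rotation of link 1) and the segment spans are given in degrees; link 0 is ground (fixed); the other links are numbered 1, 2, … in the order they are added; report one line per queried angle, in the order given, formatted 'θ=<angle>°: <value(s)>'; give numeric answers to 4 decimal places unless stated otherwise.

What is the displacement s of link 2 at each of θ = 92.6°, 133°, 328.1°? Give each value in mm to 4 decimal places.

segment 1 (0° to 27.5°, dwell): s unchanged at 0.0000
θ = 92.6° falls in segment 2 (27.5° to 170°, cycloidal, h = 11): β = 92.6 − 27.5 = 65.1°, B = 142.5°; Δs = 11·(0.4568 − sin(2π·0.4568)/(2π)) = 4.5563; s = 0.0000 + 4.5563 = 4.5563
θ = 133° falls in segment 2 (27.5° to 170°, cycloidal, h = 11): β = 133 − 27.5 = 105.5°, B = 142.5°; Δs = 11·(0.7404 − sin(2π·0.7404)/(2π)) = 9.8913; s = 0.0000 + 9.8913 = 9.8913
segment 2 (27.5° to 170°, cycloidal, h = 11) is passed completely: s = 0.0000 + (11) = 11.0000
segment 3 (170° to 193.3°, dwell): s unchanged at 11.0000
segment 4 (193.3° to 280.6°, cycloidal, h = -10) is passed completely: s = 11.0000 + (-10) = 1.0000
θ = 328.1° falls in segment 5 (280.6° to 330.7°, simple-harmonic, h = 5): β = 328.1 − 280.6 = 47.5°, B = 50.1°; Δs = 5/2·(1 − cos(π·0.9481)) = 4.9668; s = 1.0000 + 4.9668 = 5.9668

θ=92.6°: 4.5563
θ=133°: 9.8913
θ=328.1°: 5.9668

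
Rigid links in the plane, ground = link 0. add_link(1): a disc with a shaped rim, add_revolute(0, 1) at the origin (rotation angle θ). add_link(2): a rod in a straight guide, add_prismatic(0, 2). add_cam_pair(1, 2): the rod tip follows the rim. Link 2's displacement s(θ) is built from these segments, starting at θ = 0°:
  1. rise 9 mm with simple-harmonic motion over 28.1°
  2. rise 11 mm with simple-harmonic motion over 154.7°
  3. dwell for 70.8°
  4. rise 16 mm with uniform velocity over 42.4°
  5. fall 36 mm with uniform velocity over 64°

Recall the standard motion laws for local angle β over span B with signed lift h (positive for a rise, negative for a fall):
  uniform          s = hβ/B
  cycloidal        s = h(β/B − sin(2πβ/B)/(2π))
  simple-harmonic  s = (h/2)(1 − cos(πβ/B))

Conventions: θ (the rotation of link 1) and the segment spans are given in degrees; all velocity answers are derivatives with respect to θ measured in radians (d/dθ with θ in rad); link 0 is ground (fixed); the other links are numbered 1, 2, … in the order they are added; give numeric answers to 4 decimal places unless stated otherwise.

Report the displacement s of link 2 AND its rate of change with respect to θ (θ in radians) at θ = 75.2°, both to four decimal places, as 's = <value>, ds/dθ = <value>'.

segment 1 (0° to 28.1°, simple-harmonic, h = 9) is passed completely: s = 0.0000 + (9) = 9.0000
θ = 75.2° falls in segment 2 (28.1° to 182.8°, simple-harmonic, h = 11): β = 75.2 − 28.1 = 47.1°, B = 154.7°; Δs = 11/2·(1 − cos(π·0.3045)) = 2.3298; s = 9.0000 + 2.3298 = 11.3298
velocity in seg [28.1°–182.8°] (simple-harmonic), θ in radians: β = 47.1° = 0.8221 rad, B = 154.7° = 2.7000 rad; ds/dθ = (πh/(2B)) sin(πβ/B) = (π·11/(2·2.7000)) sin(π·0.3045) = 5.229488 mm/rad

s = 11.3298, ds/dθ = 5.2295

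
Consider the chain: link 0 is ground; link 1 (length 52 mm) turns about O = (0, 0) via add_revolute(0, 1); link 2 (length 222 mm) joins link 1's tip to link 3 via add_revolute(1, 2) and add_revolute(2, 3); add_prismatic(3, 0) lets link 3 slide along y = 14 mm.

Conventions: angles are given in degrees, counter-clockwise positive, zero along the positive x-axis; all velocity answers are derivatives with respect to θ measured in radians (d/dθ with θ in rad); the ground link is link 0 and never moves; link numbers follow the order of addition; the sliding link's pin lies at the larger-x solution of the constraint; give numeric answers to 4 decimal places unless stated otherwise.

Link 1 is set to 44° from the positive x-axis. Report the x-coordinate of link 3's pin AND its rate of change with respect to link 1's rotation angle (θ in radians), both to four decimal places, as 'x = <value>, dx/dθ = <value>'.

geometry: r = 52 mm, L = 222 mm, e = 14 mm
crank pin P = (r cos θ, r sin θ) = (37.405670, 36.122235)
h = r sin θ − e = 36.122235 − 14 = 22.122235
x = r cos θ + √(L² − h²) = 37.405670 + 220.895013 = 258.300682
dx/dθ = −r sin θ − h·r cos θ/√(L² − h²) (θ in radians; h = 22.122235) = -39.868345

x = 258.3007, dx/dθ = -39.8683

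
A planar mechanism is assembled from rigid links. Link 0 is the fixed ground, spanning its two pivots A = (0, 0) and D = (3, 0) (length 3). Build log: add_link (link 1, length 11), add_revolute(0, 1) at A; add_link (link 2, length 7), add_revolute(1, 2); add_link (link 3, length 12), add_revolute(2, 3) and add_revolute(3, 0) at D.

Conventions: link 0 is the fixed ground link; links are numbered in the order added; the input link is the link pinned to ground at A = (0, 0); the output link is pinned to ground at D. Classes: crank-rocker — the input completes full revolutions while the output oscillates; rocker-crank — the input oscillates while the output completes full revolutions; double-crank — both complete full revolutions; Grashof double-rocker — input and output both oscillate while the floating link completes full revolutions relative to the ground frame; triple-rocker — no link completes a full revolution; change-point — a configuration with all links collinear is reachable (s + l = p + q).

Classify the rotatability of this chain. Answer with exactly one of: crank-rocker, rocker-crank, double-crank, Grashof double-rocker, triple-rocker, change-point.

lengths: ground=3, input=11, coupler=7, output=12
sorted: s=3 (shortest), l=12 (longest), p+q=18
s + l = 15 vs p + q = 18
s + l < p + q (Grashof) with shortest = ground link → double-crank

double-crank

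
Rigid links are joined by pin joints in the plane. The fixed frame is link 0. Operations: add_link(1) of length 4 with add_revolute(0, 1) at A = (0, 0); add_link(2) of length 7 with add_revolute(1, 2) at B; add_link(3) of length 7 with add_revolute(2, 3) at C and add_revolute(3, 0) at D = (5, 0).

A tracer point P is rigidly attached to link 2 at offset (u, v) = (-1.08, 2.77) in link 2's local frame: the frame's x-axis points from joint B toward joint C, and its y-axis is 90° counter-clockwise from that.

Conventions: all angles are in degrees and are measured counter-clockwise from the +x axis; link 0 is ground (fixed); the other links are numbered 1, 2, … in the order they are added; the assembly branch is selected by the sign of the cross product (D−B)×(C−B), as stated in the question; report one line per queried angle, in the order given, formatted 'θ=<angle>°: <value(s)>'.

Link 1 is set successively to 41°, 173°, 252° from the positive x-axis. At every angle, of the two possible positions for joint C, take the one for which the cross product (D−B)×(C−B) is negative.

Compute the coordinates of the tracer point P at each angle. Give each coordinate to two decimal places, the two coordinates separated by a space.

A=(0,0), D=(5.00,0)
θ=41°: B = A + 4.00·(cos41°, sin41°) = (3.0188, 2.6242)
θ=41°: |BD| = 3.2881
θ=41°: circle(B,7.00) ∩ circle(D,7.00): a=1.6441, h=6.8042
θ=41°:   candidates: C₊=(9.4399,5.4118) cross=22.373; C₋=(-1.4210,-2.7876) cross=-22.373
θ=41°:   branch - wants cross < 0 → take C=(-1.4210,-2.7876) (cross=-22.373)
θ=41°: ex = (C−B)/|BC| = (-0.6343,-0.7731); ey = (0.7731,-0.6343)
θ=41°: P = B + -1.08·ex + 2.77·ey = (5.8454,1.7023)
θ=173°: B = A + 4.00·(cos173°, sin173°) = (-3.9702, 0.4875)
θ=173°: |BD| = 8.9834
θ=173°: circle(B,7.00) ∩ circle(D,7.00): a=4.4917, h=5.3688
θ=173°:   candidates: C₊=(0.8062,5.6047) cross=48.231; C₋=(0.2236,-5.1172) cross=-48.231
θ=173°:   branch - wants cross < 0 → take C=(0.2236,-5.1172) (cross=-48.231)
θ=173°: ex = (C−B)/|BC| = (0.5991,-0.8007); ey = (0.8007,0.5991)
θ=173°: P = B + -1.08·ex + 2.77·ey = (-2.3994,3.0117)
θ=252°: B = A + 4.00·(cos252°, sin252°) = (-1.2361, -3.8042)
θ=252°: |BD| = 7.3048
θ=252°: circle(B,7.00) ∩ circle(D,7.00): a=3.6524, h=5.9716
θ=252°:   candidates: C₊=(-1.2279,3.1958) cross=43.621; C₋=(4.9919,-7.0000) cross=-43.621
θ=252°:   branch - wants cross < 0 → take C=(4.9919,-7.0000) (cross=-43.621)
θ=252°: ex = (C−B)/|BC| = (0.8897,-0.4565); ey = (0.4565,0.8897)
θ=252°: P = B + -1.08·ex + 2.77·ey = (-0.9323,-0.8467)

θ=41°: 5.85 1.70
θ=173°: -2.40 3.01
θ=252°: -0.93 -0.85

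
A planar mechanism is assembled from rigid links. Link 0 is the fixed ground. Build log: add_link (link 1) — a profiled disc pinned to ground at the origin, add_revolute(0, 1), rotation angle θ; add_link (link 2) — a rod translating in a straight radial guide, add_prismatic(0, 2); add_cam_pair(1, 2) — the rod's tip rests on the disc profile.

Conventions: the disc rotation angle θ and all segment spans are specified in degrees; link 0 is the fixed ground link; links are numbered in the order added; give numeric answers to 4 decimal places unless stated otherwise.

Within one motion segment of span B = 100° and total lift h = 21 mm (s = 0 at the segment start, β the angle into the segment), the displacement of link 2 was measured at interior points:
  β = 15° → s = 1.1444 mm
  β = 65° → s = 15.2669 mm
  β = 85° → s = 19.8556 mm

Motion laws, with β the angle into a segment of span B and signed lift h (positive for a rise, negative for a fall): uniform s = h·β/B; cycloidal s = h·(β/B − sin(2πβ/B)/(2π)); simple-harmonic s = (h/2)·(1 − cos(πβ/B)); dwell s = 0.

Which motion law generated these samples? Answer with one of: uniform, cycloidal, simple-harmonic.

candidates at β/B = r: uniform s = h·r (linear in β); cycloidal s = h·(r − sin(2πr)/(2π)); simple-harmonic s = (h/2)(1 − cos(πr))
β=15°: printed 1.1444 | uniform 3.1500, cycloidal 0.4461, simple-harmonic 1.1444
β=65°: printed 15.2669 | uniform 13.6500, cycloidal 16.3539, simple-harmonic 15.2669
β=85°: printed 19.8556 | uniform 17.8500, cycloidal 20.5539, simple-harmonic 19.8556
only one law matches every sample → simple-harmonic

simple-harmonic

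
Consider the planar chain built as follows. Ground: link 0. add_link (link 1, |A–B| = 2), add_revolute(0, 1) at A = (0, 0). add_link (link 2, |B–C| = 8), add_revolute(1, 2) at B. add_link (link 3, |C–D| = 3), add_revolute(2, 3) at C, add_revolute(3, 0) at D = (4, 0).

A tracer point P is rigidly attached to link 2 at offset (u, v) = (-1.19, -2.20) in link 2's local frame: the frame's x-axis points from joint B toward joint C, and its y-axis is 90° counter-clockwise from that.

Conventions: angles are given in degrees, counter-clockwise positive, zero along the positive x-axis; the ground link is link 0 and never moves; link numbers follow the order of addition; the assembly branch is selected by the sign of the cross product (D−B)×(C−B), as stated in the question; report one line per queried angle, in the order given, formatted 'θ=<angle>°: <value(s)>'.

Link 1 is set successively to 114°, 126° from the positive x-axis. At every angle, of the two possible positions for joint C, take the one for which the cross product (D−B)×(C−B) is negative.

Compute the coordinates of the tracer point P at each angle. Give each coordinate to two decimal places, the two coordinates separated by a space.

A=(0,0), D=(4.00,0)
θ=114°: B = A + 2.00·(cos114°, sin114°) = (-0.8135, 1.8271)
θ=114°: |BD| = 5.1486
θ=114°: circle(B,8.00) ∩ circle(D,3.00): a=7.9156, h=1.1592
θ=114°:   candidates: C₊=(6.9983,0.1018) cross=5.968; C₋=(6.1755,-2.0657) cross=-5.968
θ=114°:   branch - wants cross < 0 → take C=(6.1755,-2.0657) (cross=-5.968)
θ=114°: ex = (C−B)/|BC| = (0.8736,-0.4866); ey = (0.4866,0.8736)
θ=114°: P = B + -1.19·ex + -2.20·ey = (-2.9236,0.4842)
θ=126°: B = A + 2.00·(cos126°, sin126°) = (-1.1756, 1.6180)
θ=126°: |BD| = 5.4226
θ=126°: circle(B,8.00) ∩ circle(D,3.00): a=7.7827, h=1.8520
θ=126°:   candidates: C₊=(6.8052,1.0635) cross=10.043; C₋=(5.6999,-2.4719) cross=-10.043
θ=126°:   branch - wants cross < 0 → take C=(5.6999,-2.4719) (cross=-10.043)
θ=126°: ex = (C−B)/|BC| = (0.8594,-0.5112); ey = (0.5112,0.8594)
θ=126°: P = B + -1.19·ex + -2.20·ey = (-3.3230,0.3356)

θ=114°: -2.92 0.48
θ=126°: -3.32 0.34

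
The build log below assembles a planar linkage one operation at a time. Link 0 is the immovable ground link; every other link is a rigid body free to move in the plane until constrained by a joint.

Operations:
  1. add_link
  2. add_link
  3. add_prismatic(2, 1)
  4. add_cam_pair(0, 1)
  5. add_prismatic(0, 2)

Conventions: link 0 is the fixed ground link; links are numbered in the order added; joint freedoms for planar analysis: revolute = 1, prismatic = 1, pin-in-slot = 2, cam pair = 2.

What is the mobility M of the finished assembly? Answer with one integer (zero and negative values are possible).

ground; <1,0,0>
#1 <2,0,0>
#2 <3,0,0>
P:2↔1 J1 <3,1,0>
C:0↔1 J2 <3,1,1>
P:0↔2 J1 <3,2,1>
3×2 − 2×2 − 1×1 = 1

M = 1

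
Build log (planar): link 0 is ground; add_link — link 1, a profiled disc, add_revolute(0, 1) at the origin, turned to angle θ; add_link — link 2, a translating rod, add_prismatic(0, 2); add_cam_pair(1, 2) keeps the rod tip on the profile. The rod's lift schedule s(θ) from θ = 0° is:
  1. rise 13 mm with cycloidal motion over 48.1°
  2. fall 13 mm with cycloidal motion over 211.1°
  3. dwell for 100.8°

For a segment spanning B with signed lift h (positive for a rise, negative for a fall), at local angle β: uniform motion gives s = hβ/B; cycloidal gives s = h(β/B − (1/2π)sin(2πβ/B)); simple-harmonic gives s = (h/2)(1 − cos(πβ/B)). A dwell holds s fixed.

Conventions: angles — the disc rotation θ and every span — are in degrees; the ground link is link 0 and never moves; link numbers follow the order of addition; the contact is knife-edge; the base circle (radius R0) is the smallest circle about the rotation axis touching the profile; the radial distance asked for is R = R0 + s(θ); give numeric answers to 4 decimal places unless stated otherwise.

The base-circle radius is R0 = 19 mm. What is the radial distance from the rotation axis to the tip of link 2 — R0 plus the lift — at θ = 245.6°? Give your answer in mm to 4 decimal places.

seg 1 [0°–48.1°] cycloidal, h=13: full span → s += 13 → s = 13.0000
seg 2 [48.1°–259.2°] cycloidal, h=-13: θ=245.6° here. β=197.5, B=211.1. -13·(0.9356 − sin(2π·0.9356)/(2π)) = -12.9773 → s = 0.0227
R = R0 + s = 19 + 0.0227 = 19.0227

19.0227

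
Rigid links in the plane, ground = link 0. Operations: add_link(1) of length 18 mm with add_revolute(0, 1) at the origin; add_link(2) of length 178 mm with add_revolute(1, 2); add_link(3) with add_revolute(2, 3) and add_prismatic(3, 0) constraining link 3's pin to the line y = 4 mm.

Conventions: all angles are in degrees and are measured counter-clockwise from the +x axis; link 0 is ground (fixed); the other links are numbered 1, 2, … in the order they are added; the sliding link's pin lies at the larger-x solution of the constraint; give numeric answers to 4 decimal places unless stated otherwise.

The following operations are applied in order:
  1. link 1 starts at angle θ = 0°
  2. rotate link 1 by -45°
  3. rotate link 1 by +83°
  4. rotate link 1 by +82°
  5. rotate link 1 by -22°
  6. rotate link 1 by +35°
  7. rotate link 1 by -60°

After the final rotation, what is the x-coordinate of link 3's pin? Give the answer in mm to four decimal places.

geometry: r = 18 mm, L = 178 mm, e = 4 mm; θ starts at 0°
rotate link 1 by -45°: θ ← 0° -45° = -45°
rotate link 1 by +83°: θ ← -45° +83° = 38°
rotate link 1 by +82°: θ ← 38° +82° = 120°
rotate link 1 by -22°: θ ← 120° -22° = 98°
rotate link 1 by +35°: θ ← 98° +35° = 133°
rotate link 1 by -60°: θ ← 133° -60° = 73°
crank pin P = (r cos θ, r sin θ) = (5.262691, 17.213486)
h = r sin θ − e = 17.213486 − 4 = 13.213486
x = r cos θ + √(L² − h²) = 5.262691 + 177.508884 = 182.771574

182.7716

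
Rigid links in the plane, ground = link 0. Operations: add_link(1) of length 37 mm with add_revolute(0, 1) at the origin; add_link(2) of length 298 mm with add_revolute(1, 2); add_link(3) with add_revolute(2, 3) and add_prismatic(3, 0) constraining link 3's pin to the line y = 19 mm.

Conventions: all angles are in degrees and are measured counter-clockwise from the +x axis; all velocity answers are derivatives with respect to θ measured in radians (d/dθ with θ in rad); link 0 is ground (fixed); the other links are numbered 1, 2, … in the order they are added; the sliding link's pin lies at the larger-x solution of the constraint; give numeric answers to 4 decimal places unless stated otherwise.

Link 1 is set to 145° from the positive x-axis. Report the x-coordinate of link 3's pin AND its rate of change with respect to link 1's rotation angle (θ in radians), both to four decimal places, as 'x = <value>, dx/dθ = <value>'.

geometry: r = 37 mm, L = 298 mm, e = 19 mm
crank pin P = (r cos θ, r sin θ) = (-30.308626, 21.222328)
h = r sin θ − e = 21.222328 − 19 = 2.222328
x = r cos θ + √(L² − h²) = -30.308626 + 297.991713 = 267.683088
dx/dθ = −r sin θ − h·r cos θ/√(L² − h²) (θ in radians; h = 2.222328) = -20.996296

x = 267.6831, dx/dθ = -20.9963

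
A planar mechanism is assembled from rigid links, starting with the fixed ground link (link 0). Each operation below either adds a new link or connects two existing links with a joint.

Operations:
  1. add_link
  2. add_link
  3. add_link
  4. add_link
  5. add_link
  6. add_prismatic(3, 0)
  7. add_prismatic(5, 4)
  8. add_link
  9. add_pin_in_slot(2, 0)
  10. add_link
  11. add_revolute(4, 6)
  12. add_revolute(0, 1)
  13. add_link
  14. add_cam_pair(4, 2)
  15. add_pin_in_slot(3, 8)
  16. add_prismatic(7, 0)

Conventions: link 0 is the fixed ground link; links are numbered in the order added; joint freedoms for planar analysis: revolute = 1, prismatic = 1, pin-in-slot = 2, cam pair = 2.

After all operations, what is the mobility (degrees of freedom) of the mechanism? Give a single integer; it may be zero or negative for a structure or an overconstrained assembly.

link 0 = ground. State L|J1|J2 = 1|0|0
+link1  2|0|0
+link2  3|0|0
+link3  4|0|0
+link4  5|0|0
+link5  6|0|0
P(3,0) f=1→J1  6|1|0
P(5,4) f=1→J1  6|2|0
+link6  7|2|0
PS(2,0) f=2→J2  7|2|1
+link7  8|2|1
R(4,6) f=1→J1  8|3|1
R(0,1) f=1→J1  8|4|1
+link8  9|4|1
C(4,2) f=2→J2  9|4|2
PS(3,8) f=2→J2  9|4|3
P(7,0) f=1→J1  9|5|3
M = 3(9−1)−2·5−3 = 24−10−3 = 11

M = 11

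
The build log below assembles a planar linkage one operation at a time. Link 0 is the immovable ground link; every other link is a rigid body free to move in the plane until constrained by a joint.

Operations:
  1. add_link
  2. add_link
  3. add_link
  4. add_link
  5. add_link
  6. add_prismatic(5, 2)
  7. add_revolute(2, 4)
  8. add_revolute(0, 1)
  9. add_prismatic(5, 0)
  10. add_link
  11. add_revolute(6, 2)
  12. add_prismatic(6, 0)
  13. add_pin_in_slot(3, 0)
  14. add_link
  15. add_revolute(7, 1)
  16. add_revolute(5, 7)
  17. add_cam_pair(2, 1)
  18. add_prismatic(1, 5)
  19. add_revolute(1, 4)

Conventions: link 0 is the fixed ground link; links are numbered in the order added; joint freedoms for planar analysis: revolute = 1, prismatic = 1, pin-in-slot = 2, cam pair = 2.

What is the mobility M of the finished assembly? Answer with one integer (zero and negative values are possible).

(L,J1,J2)=(1,0,0); link0 fixed
link1: (2,0,0)
link2: (3,0,0)
link3: (4,0,0)
link4: (5,0,0)
link5: (6,0,0)
P 5-2 [J1]: (6,1,0)
R 2-4 [J1]: (6,2,0)
R 0-1 [J1]: (6,3,0)
P 5-0 [J1]: (6,4,0)
link6: (7,4,0)
R 6-2 [J1]: (7,5,0)
P 6-0 [J1]: (7,6,0)
PS 3-0 [J2]: (7,6,1)
link7: (8,6,1)
R 7-1 [J1]: (8,7,1)
R 5-7 [J1]: (8,8,1)
C 2-1 [J2]: (8,8,2)
P 1-5 [J1]: (8,9,2)
R 1-4 [J1]: (8,10,2)
Grübler: 3·7 − 2·10 − 2 = -1

M = -1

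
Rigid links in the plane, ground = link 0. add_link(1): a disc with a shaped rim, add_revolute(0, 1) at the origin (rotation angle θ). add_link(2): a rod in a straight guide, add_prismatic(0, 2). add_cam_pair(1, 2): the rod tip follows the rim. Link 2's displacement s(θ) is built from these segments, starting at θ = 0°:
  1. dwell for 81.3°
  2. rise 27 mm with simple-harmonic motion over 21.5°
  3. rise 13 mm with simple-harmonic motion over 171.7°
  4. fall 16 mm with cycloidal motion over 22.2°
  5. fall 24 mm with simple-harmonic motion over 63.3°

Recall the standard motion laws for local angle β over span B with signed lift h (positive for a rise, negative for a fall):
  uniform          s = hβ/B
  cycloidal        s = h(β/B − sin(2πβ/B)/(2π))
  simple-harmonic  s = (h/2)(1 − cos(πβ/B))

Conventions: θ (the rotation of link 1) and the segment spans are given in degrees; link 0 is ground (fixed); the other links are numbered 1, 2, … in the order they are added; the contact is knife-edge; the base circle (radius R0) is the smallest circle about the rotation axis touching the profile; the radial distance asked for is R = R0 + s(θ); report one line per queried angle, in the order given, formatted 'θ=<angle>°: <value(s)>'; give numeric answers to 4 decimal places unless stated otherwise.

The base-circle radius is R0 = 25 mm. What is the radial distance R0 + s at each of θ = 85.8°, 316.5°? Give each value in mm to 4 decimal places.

segment 1 (0° to 81.3°, dwell): s unchanged at 0.0000
θ = 85.8° falls in segment 2 (81.3° to 102.8°, simple-harmonic, h = 27): β = 85.8 − 81.3 = 4.5°, B = 21.5°; Δs = 27/2·(1 − cos(π·0.2093)) = 2.8148; s = 0.0000 + 2.8148 = 2.8148
segment 2 (81.3° to 102.8°, simple-harmonic, h = 27) is passed completely: s = 0.0000 + (27) = 27.0000
segment 3 (102.8° to 274.5°, simple-harmonic, h = 13) is passed completely: s = 27.0000 + (13) = 40.0000
segment 4 (274.5° to 296.7°, cycloidal, h = -16) is passed completely: s = 40.0000 + (-16) = 24.0000
θ = 316.5° falls in segment 5 (296.7° to 360°, simple-harmonic, h = -24): β = 316.5 − 296.7 = 19.8°, B = 63.3°; Δs = -24/2·(1 − cos(π·0.3128)) = -5.3424; s = 24.0000 − 5.3424 = 18.6576
θ=85.8°: R = R0 + s = 25 + 2.8148 = 27.8148
θ=316.5°: R = R0 + s = 25 + 18.6576 = 43.6576

θ=85.8°: 27.8148
θ=316.5°: 43.6576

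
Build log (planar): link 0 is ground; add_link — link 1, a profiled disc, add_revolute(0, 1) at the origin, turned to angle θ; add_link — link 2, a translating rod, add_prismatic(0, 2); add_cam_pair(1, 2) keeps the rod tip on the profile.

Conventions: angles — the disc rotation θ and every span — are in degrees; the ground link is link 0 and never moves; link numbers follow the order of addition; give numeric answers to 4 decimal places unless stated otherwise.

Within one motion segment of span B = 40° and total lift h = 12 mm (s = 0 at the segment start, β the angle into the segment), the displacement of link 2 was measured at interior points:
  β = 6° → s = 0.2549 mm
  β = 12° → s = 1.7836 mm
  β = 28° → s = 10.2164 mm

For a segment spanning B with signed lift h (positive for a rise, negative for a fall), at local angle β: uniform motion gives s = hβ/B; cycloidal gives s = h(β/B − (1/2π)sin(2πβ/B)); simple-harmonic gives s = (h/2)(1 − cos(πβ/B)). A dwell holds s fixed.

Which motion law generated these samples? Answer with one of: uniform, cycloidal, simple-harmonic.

candidates at β/B = r: uniform s = h·r (linear in β); cycloidal s = h·(r − sin(2πr)/(2π)); simple-harmonic s = (h/2)(1 − cos(πr))
β=6°: printed 0.2549 | uniform 1.8000, cycloidal 0.2549, simple-harmonic 0.6540
β=12°: printed 1.7836 | uniform 3.6000, cycloidal 1.7836, simple-harmonic 2.4733
β=28°: printed 10.2164 | uniform 8.4000, cycloidal 10.2164, simple-harmonic 9.5267
only one law matches every sample → cycloidal

cycloidal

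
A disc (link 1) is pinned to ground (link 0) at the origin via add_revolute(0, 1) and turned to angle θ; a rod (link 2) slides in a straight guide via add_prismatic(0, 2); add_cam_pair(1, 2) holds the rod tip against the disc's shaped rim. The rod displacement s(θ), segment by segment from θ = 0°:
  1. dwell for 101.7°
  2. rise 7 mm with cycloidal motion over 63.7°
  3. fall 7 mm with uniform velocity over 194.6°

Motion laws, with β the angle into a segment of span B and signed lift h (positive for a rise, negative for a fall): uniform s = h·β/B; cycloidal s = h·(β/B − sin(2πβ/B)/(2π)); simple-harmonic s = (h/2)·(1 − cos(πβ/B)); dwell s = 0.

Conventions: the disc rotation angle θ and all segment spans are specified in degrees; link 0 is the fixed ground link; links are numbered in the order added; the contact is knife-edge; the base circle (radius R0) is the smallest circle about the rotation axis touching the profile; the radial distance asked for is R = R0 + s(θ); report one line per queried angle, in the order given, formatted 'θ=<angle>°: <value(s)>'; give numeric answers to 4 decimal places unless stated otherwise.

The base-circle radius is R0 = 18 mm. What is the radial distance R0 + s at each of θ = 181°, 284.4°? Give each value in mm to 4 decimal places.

segment 1 (0° to 101.7°, dwell): s unchanged at 0.0000
segment 2 (101.7° to 165.4°, cycloidal, h = 7) is passed completely: s = 0.0000 + (7) = 7.0000
θ = 181° falls in segment 3 (165.4° to 360°, uniform, h = -7): β = 181 − 165.4 = 15.6°, B = 194.6°; Δs = -7·15.6/194.6 = -0.5612; s = 7.0000 − 0.5612 = 6.4388
θ = 284.4° falls in segment 3 (165.4° to 360°, uniform, h = -7): β = 284.4 − 165.4 = 119°, B = 194.6°; Δs = -7·119/194.6 = -4.2806; s = 7.0000 − 4.2806 = 2.7194
θ=181°: R = R0 + s = 18 + 6.4388 = 24.4388
θ=284.4°: R = R0 + s = 18 + 2.7194 = 20.7194

θ=181°: 24.4388
θ=284.4°: 20.7194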